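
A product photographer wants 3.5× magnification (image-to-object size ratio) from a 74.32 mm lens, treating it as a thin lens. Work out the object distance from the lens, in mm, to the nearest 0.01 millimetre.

With m = dᵢ/dₒ and 1/f = 1/dₒ + 1/dᵢ, substituting dᵢ = m·dₒ gives 1/f = (1 + 1/m)/dₒ, hence dₒ = f·(1 + 1/m).
dₒ = 74.32 × (1 + 1/3.5) = 74.32 × 1.28571 ≈ 95.554 mm.

95.55 mm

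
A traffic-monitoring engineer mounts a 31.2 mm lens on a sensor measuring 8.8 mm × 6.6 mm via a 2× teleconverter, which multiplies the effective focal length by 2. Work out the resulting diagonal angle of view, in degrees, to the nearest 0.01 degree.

10.07°

Effective focal length f = 31.2 × 2 = 62.4 mm.
Sensor diagonal = √(8.8² + 6.6²) = √121.0000 ≈ 11.0000 mm.
α = 2·arctan(11.000 / (2 × 62.4)) = 2·arctan(0.08814) ≈ 10.0742°.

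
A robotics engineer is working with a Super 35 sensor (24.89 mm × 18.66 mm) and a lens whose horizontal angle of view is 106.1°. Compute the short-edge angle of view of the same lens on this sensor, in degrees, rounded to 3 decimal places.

From the horizontal AOV: f = 24.89 / (2·tan(53.05°)) = 24.89 / 2.65891 ≈ 9.3610 mm.
Short-edge AOV = 2·arctan(18.66 / (2 × 9.3610)) = 2·arctan(0.99669) ≈ 89.8102°.

89.810°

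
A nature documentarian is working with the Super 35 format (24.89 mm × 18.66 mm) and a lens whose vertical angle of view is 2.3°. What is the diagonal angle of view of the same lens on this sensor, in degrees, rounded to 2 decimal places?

From the vertical AOV: f = 18.66 / (2·tan(1.15°)) = 18.66 / 0.04015 ≈ 464.7807 mm.
Sensor diagonal = √(24.89² + 18.66²) = √967.7077 ≈ 31.1080 mm.
Diagonal AOV = 2·arctan(31.1080 / (2 × 464.7807)) = 2·arctan(0.03347) ≈ 3.8334°.

3.83°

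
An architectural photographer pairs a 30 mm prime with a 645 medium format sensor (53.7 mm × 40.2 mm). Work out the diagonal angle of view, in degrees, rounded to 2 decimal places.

Sensor diagonal = √(53.7² + 40.2²) = √4499.7300 ≈ 67.0800 mm.
Angle of view α = 2·arctan(d/2f) with d = 67.0800 mm and f = 30 mm.
d/2f = 1.11800; arctan(1.11800) ≈ 48.1888°, so α ≈ 96.3777°.

96.38°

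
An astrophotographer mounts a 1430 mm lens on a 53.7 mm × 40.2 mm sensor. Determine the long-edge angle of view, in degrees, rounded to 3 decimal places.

Angle of view α = 2·arctan(w/2f) with w = 53.7 mm and f = 1430 mm.
w/2f = 0.01878; arctan(0.01878) ≈ 1.0757°, so α ≈ 2.1513°.

2.151°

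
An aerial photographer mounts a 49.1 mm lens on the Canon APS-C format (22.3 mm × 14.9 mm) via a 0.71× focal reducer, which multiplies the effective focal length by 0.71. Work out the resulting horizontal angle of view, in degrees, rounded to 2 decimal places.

35.47°

Effective focal length f = 49.1 × 0.71 = 34.861 mm.
α = 2·arctan(22.3 / (2 × 34.861)) = 2·arctan(0.31984) ≈ 35.4729°.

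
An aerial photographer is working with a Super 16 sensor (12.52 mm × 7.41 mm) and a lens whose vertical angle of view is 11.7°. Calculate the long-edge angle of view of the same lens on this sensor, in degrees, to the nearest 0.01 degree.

From the vertical AOV: f = 7.41 / (2·tan(5.85°)) = 7.41 / 0.20492 ≈ 36.1611 mm.
Long-edge AOV = 2·arctan(12.52 / (2 × 36.1611)) = 2·arctan(0.17311) ≈ 19.6427°.

19.64°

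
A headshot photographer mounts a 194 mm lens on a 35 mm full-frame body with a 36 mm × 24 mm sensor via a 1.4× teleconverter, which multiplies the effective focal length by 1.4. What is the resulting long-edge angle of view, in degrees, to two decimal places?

7.58°

Effective focal length f = 194 × 1.4 = 271.6 mm.
α = 2·arctan(36 / (2 × 271.6)) = 2·arctan(0.06627) ≈ 7.5833°.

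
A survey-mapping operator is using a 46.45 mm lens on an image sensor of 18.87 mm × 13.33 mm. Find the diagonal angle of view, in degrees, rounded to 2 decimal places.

27.93°

Sensor diagonal = √(18.87² + 13.33²) = √533.7658 ≈ 23.1034 mm.
Angle of view α = 2·arctan(d/2f) with d = 23.1034 mm and f = 46.45 mm.
d/2f = 0.24869; arctan(0.24869) ≈ 13.9656°, so α ≈ 27.9312°.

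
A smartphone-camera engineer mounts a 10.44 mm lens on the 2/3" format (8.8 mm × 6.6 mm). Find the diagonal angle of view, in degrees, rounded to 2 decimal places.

55.56°

Sensor diagonal = √(8.8² + 6.6²) = √121.0000 ≈ 11.0000 mm.
Angle of view α = 2·arctan(d/2f) with d = 11.0000 mm and f = 10.44 mm.
d/2f = 0.52682; arctan(0.52682) ≈ 27.7812°, so α ≈ 55.5623°.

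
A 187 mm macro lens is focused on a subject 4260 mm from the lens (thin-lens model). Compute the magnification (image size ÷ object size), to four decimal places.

Thin lens: 1/f = 1/dₒ + 1/dᵢ → 1/dᵢ = 1/187 − 1/4260 = 0.0051129 mm⁻¹, so dᵢ ≈ 195.5856 mm.
Magnification m = dᵢ/dₒ = 195.5856/4260 ≈ 0.04591.

0.0459×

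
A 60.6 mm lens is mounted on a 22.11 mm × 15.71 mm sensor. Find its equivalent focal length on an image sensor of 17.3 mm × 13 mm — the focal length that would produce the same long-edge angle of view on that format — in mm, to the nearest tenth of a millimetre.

47.4 mm

Equal angle of view means equal width/f ratio, so f₂ = f₁ · (width₂/width₁) = 60.6 × 17.3/22.11.
f₂ = 60.6 × 0.78245 ≈ 47.417 mm.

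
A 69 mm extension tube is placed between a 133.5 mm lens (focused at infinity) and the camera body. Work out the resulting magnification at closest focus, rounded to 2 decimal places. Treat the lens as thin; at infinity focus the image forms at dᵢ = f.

0.52×

The tube moves the image plane from f to f + e, so dᵢ = 133.5 + 69 = 202.5 mm. Focus is achieved when 1/f = 1/dₒ + 1/dᵢ, giving dₒ = 1/(1/f − 1/(f+e)).
Magnification m = dᵢ/dₒ = (f+e)·(1/f − 1/(f+e)) = e/f = 69/133.5 ≈ 0.5169.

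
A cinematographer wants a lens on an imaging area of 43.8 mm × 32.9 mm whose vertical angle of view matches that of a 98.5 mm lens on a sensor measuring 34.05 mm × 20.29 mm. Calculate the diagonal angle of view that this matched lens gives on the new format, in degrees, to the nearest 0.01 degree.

19.46°

Equal vertical AOV ⇒ f₂ = f₁ · 32.9/20.29 = 98.5 × 1.62149 ≈ 159.7166 mm.
Sensor diagonal = √(43.8² + 32.9²) = √3000.8500 ≈ 54.7800 mm.
Diagonal AOV on the new format = 2·arctan(54.7800 / (2 × 159.7166)) = 2·arctan(0.17149) ≈ 19.4621°.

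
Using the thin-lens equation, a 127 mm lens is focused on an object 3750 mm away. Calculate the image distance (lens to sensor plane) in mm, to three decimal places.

1/dᵢ = 1/f − 1/dₒ = 1/127 − 1/3750 = 0.0076073 mm⁻¹.
dᵢ = 1/0.0076073 ≈ 131.4518 mm.

131.452 mm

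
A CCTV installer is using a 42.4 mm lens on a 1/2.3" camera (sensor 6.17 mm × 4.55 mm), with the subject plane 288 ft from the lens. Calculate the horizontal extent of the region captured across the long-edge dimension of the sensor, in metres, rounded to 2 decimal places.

12.77 m

dₒ: 288 ft × 304.8 mm/ft = 87782.40 mm.
Similar triangles through the lens centre give W/dₒ = w/dᵢ; with 1/f = 1/dₒ + 1/dᵢ this gives W = w·(dₒ − f)/f.
W = 6.17 mm × (87782.4 − 42.4) / 42.4 = 6.17 × 2069.3396 ≈ 12767.825 mm = 12.7678 m.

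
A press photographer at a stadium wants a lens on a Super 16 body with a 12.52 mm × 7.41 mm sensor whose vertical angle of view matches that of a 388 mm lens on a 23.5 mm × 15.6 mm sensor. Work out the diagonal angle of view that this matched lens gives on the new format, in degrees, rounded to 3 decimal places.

4.521°

Equal vertical AOV ⇒ f₂ = f₁ · 7.41/15.6 = 388 × 0.47500 ≈ 184.3000 mm.
Sensor diagonal = √(12.52² + 7.41²) = √211.6585 ≈ 14.5485 mm.
Diagonal AOV on the new format = 2·arctan(14.5485 / (2 × 184.3000)) = 2·arctan(0.03947) ≈ 4.5205°.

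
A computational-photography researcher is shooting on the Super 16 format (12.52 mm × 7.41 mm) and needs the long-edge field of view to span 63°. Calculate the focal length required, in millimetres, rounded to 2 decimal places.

10.22 mm

From α = 2·arctan(w/2f) we get f = w / (2·tan(α/2)).
With w = 12.52 mm and α/2 = 31.5°, tan(α/2) ≈ 0.61280, so f ≈ 12.52 / 1.22560 ≈ 10.2154 mm.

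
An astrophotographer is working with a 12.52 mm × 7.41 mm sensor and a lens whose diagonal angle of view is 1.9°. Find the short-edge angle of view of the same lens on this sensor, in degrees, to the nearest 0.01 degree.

0.97°

Sensor diagonal = √(12.52² + 7.41²) = √211.6585 ≈ 14.5485 mm.
From the diagonal AOV: f = 14.5485 / (2·tan(0.95°)) = 14.5485 / 0.03316 ≈ 438.6792 mm.
Short-edge AOV = 2·arctan(7.41 / (2 × 438.6792)) = 2·arctan(0.00845) ≈ 0.9678°.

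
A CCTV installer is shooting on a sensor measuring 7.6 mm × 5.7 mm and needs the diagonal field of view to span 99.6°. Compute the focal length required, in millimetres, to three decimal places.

4.014 mm

Sensor diagonal = √(7.6² + 5.7²) = √90.2500 ≈ 9.5000 mm.
From α = 2·arctan(d/2f) we get f = d / (2·tan(α/2)).
With d = 9.5000 mm and α/2 = 49.8°, tan(α/2) ≈ 1.18334, so f ≈ 9.5000 / 2.36668 ≈ 4.0141 mm.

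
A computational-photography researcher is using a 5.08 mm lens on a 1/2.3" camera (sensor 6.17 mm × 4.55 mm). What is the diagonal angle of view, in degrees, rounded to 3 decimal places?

74.073°

Sensor diagonal = √(6.17² + 4.55²) = √58.7714 ≈ 7.6663 mm.
Angle of view α = 2·arctan(d/2f) with d = 7.6663 mm and f = 5.08 mm.
d/2f = 0.75455; arctan(0.75455) ≈ 37.0365°, so α ≈ 74.0729°.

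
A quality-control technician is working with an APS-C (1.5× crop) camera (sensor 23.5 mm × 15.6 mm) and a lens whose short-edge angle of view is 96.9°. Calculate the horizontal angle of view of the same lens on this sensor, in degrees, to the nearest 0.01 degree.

From the short-edge AOV: f = 15.6 / (2·tan(48.45°)) = 15.6 / 2.25662 ≈ 6.9130 mm.
Horizontal AOV = 2·arctan(23.5 / (2 × 6.9130)) = 2·arctan(1.69970) ≈ 119.0600°.

119.06°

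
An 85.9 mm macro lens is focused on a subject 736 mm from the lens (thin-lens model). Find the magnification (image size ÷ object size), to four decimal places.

Thin lens: 1/f = 1/dₒ + 1/dᵢ → 1/dᵢ = 1/85.9 − 1/736 = 0.0102827 mm⁻¹, so dᵢ ≈ 97.2503 mm.
Magnification m = dᵢ/dₒ = 97.2503/736 ≈ 0.13213.

0.1321×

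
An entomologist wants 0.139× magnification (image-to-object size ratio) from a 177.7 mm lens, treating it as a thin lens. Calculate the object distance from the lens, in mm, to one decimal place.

1456.1 mm

With m = dᵢ/dₒ and 1/f = 1/dₒ + 1/dᵢ, substituting dᵢ = m·dₒ gives 1/f = (1 + 1/m)/dₒ, hence dₒ = f·(1 + 1/m).
dₒ = 177.7 × (1 + 1/0.139) = 177.7 × 8.19424 ≈ 1456.117 mm.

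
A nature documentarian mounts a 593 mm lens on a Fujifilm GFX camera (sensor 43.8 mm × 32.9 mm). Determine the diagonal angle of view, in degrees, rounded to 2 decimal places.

Sensor diagonal = √(43.8² + 32.9²) = √3000.8500 ≈ 54.7800 mm.
Angle of view α = 2·arctan(d/2f) with d = 54.7800 mm and f = 593 mm.
d/2f = 0.04619; arctan(0.04619) ≈ 2.6445°, so α ≈ 5.2891°.

5.29°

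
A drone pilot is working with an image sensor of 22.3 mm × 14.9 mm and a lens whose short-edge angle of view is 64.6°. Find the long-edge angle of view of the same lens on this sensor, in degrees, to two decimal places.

86.83°

From the short-edge AOV: f = 14.9 / (2·tan(32.3°)) = 14.9 / 1.26435 ≈ 11.7847 mm.
Long-edge AOV = 2·arctan(22.3 / (2 × 11.7847)) = 2·arctan(0.94614) ≈ 86.8294°.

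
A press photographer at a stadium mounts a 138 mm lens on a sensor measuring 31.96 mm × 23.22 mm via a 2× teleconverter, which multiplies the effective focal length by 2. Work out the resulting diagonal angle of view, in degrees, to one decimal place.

Effective focal length f = 138 × 2 = 276 mm.
Sensor diagonal = √(31.96² + 23.22²) = √1560.6100 ≈ 39.5046 mm.
α = 2·arctan(39.505 / (2 × 276)) = 2·arctan(0.07157) ≈ 8.1869°.

8.2°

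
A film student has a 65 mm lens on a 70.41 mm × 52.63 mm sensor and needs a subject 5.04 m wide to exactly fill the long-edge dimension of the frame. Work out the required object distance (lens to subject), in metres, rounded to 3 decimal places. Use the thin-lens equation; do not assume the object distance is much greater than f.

W: 5.04 m = 5040 mm.
Magnification m = w/W = dᵢ/dₒ; combined with 1/f = 1/dₒ + 1/dᵢ this gives dₒ = f·(1 + W/w).
dₒ = 65 mm × (1 + 5040/70.41) = 65 × 72.5807 ≈ 4717.748 mm = 4.71775 m.

4.718 m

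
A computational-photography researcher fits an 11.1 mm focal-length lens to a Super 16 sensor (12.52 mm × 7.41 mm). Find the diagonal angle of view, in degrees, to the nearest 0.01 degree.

Sensor diagonal = √(12.52² + 7.41²) = √211.6585 ≈ 14.5485 mm.
Angle of view α = 2·arctan(d/2f) with d = 14.5485 mm and f = 11.1 mm.
d/2f = 0.65534; arctan(0.65534) ≈ 33.2383°, so α ≈ 66.4766°.

66.48°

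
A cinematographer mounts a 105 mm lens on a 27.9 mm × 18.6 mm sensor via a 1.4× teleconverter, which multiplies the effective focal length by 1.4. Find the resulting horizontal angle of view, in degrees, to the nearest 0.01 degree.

10.84°

Effective focal length f = 105 × 1.4 = 147 mm.
α = 2·arctan(27.9 / (2 × 147)) = 2·arctan(0.09490) ≈ 10.8420°.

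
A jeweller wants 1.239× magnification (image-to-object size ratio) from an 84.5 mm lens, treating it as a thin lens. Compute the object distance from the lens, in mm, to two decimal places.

With m = dᵢ/dₒ and 1/f = 1/dₒ + 1/dᵢ, substituting dᵢ = m·dₒ gives 1/f = (1 + 1/m)/dₒ, hence dₒ = f·(1 + 1/m).
dₒ = 84.5 × (1 + 1/1.239) = 84.5 × 1.80710 ≈ 152.700 mm.

152.70 mm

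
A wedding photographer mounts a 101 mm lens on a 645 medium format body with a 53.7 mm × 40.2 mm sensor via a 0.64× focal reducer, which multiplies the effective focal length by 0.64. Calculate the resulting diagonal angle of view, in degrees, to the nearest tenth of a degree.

Effective focal length f = 101 × 0.64 = 64.64 mm.
Sensor diagonal = √(53.7² + 40.2²) = √4499.7300 ≈ 67.0800 mm.
α = 2·arctan(67.080 / (2 × 64.64)) = 2·arctan(0.51887) ≈ 54.8472°.

54.8°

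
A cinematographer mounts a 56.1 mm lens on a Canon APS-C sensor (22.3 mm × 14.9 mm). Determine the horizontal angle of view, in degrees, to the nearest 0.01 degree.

Angle of view α = 2·arctan(w/2f) with w = 22.3 mm and f = 56.1 mm.
w/2f = 0.19875; arctan(0.19875) ≈ 11.2412°, so α ≈ 22.4823°.

22.48°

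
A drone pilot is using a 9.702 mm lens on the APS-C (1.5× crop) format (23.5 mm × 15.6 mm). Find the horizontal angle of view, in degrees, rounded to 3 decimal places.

Angle of view α = 2·arctan(w/2f) with w = 23.5 mm and f = 9.702 mm.
w/2f = 1.21109; arctan(1.21109) ≈ 50.4534°, so α ≈ 100.9069°.

100.907°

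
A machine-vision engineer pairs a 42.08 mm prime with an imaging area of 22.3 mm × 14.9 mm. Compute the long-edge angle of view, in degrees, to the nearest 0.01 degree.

29.68°

Angle of view α = 2·arctan(w/2f) with w = 22.3 mm and f = 42.08 mm.
w/2f = 0.26497; arctan(0.26497) ≈ 14.8407°, so α ≈ 29.6814°.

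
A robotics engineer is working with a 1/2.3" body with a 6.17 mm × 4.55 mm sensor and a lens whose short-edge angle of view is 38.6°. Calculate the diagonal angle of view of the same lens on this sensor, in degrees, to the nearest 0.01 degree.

61.08°

From the short-edge AOV: f = 4.55 / (2·tan(19.3°)) = 4.55 / 0.70039 ≈ 6.4964 mm.
Sensor diagonal = √(6.17² + 4.55²) = √58.7714 ≈ 7.6663 mm.
Diagonal AOV = 2·arctan(7.6663 / (2 × 6.4964)) = 2·arctan(0.59004) ≈ 61.0846°.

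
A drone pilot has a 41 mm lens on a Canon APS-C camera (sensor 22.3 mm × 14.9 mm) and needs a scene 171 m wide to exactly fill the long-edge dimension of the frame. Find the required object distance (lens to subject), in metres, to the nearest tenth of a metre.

314.4 m

W: 171 m = 171000 mm.
Magnification m = w/W = dᵢ/dₒ; combined with 1/f = 1/dₒ + 1/dᵢ this gives dₒ = f·(1 + W/w).
dₒ = 41 mm × (1 + 171000/22.3) = 41 × 7669.1614 ≈ 314435.619 mm = 314.436 m.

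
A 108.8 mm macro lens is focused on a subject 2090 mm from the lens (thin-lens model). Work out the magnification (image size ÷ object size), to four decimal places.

0.0549×

Thin lens: 1/f = 1/dₒ + 1/dᵢ → 1/dᵢ = 1/108.8 − 1/2090 = 0.0087127 mm⁻¹, so dᵢ ≈ 114.7749 mm.
Magnification m = dᵢ/dₒ = 114.7749/2090 ≈ 0.05492.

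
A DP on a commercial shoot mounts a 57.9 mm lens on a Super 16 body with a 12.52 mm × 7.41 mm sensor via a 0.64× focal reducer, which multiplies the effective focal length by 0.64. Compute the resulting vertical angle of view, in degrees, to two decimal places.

11.42°

Effective focal length f = 57.9 × 0.64 = 37.056 mm.
α = 2·arctan(7.41 / (2 × 37.056)) = 2·arctan(0.09998) ≈ 11.4193°.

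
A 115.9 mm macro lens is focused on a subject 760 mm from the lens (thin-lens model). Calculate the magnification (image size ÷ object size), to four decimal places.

0.1799×

Thin lens: 1/f = 1/dₒ + 1/dᵢ → 1/dᵢ = 1/115.9 − 1/760 = 0.0073123 mm⁻¹, so dᵢ ≈ 136.7552 mm.
Magnification m = dᵢ/dₒ = 136.7552/760 ≈ 0.17994.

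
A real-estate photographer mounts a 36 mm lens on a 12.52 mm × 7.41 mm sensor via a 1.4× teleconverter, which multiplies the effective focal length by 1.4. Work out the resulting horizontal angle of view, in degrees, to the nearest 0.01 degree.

Effective focal length f = 36 × 1.4 = 50.4 mm.
α = 2·arctan(12.52 / (2 × 50.4)) = 2·arctan(0.12421) ≈ 14.1605°.

14.16°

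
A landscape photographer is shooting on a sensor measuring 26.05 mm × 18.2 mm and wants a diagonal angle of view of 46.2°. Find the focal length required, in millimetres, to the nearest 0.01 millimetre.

37.25 mm

Sensor diagonal = √(26.05² + 18.2²) = √1009.8425 ≈ 31.7780 mm.
From α = 2·arctan(d/2f) we get f = d / (2·tan(α/2)).
With d = 31.7780 mm and α/2 = 23.1°, tan(α/2) ≈ 0.42654, so f ≈ 31.7780 / 0.85307 ≈ 37.2513 mm.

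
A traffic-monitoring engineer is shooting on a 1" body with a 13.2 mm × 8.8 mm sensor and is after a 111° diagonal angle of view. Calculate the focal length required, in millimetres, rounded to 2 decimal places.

Sensor diagonal = √(13.2² + 8.8²) = √251.6800 ≈ 15.8644 mm.
From α = 2·arctan(d/2f) we get f = d / (2·tan(α/2)).
With d = 15.8644 mm and α/2 = 55.5°, tan(α/2) ≈ 1.45501, so f ≈ 15.8644 / 2.91002 ≈ 5.4517 mm.

5.45 mm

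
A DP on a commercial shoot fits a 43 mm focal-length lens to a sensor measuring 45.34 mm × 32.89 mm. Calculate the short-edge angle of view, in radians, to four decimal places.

0.7306 rad

Angle of view α = 2·arctan(h/2f) with h = 32.89 mm and f = 43 mm.
h/2f = 0.38244; arctan(0.38244) ≈ 0.3653 rad, so α ≈ 0.7306 rad.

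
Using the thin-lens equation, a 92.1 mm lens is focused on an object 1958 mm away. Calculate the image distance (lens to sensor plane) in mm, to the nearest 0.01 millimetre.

96.65 mm

1/dᵢ = 1/f − 1/dₒ = 1/92.1 − 1/1958 = 0.0103470 mm⁻¹.
dᵢ = 1/0.0103470 ≈ 96.6460 mm.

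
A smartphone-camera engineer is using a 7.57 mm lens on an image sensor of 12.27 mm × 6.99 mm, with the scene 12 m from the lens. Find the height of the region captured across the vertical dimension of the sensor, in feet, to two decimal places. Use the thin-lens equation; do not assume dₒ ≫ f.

36.33 ft

dₒ: 12 m = 12000 mm.
Similar triangles through the lens centre give W/dₒ = h/dᵢ; with 1/f = 1/dₒ + 1/dᵢ this gives W = h·(dₒ − f)/f.
W = 6.99 mm × (12000 − 7.57) / 7.57 = 6.99 × 1584.2048 ≈ 11073.591 mm = 11073.591/304.8 ft = 36.3307 ft.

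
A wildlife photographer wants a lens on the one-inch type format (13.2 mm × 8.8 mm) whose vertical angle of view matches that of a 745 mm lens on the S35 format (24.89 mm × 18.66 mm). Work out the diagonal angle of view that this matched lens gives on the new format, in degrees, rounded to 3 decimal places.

2.587°

Equal vertical AOV ⇒ f₂ = f₁ · 8.8/18.66 = 745 × 0.47160 ≈ 351.3398 mm.
Sensor diagonal = √(13.2² + 8.8²) = √251.6800 ≈ 15.8644 mm.
Diagonal AOV on the new format = 2·arctan(15.8644 / (2 × 351.3398)) = 2·arctan(0.02258) ≈ 2.5867°.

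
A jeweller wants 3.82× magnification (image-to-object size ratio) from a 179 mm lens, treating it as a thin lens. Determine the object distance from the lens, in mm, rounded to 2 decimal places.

With m = dᵢ/dₒ and 1/f = 1/dₒ + 1/dᵢ, substituting dᵢ = m·dₒ gives 1/f = (1 + 1/m)/dₒ, hence dₒ = f·(1 + 1/m).
dₒ = 179 × (1 + 1/3.82) = 179 × 1.26178 ≈ 225.859 mm.

225.86 mm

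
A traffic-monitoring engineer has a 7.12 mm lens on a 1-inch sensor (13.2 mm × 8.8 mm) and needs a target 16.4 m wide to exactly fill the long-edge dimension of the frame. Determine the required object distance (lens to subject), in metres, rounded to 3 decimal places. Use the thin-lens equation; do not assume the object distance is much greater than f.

W: 16.4 m = 16400 mm.
Magnification m = w/W = dᵢ/dₒ; combined with 1/f = 1/dₒ + 1/dᵢ this gives dₒ = f·(1 + W/w).
dₒ = 7.12 mm × (1 + 16400/13.2) = 7.12 × 1243.4242 ≈ 8853.181 mm = 8.85318 m.

8.853 m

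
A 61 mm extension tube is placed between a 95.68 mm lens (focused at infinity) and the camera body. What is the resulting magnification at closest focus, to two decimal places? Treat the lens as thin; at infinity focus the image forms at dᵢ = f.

The tube moves the image plane from f to f + e, so dᵢ = 95.68 + 61 = 156.68 mm. Focus is achieved when 1/f = 1/dₒ + 1/dᵢ, giving dₒ = 1/(1/f − 1/(f+e)).
Magnification m = dᵢ/dₒ = (f+e)·(1/f − 1/(f+e)) = e/f = 61/95.68 ≈ 0.6375.

0.64×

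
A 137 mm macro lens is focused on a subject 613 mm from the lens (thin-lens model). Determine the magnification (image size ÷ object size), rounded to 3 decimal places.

Thin lens: 1/f = 1/dₒ + 1/dᵢ → 1/dᵢ = 1/137 − 1/613 = 0.0056679 mm⁻¹, so dᵢ ≈ 176.4307 mm.
Magnification m = dᵢ/dₒ = 176.4307/613 ≈ 0.28782.

0.288×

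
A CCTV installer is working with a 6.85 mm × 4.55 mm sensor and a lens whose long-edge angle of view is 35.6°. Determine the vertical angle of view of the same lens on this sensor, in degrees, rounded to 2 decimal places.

24.08°

From the long-edge AOV: f = 6.85 / (2·tan(17.8°)) = 6.85 / 0.64213 ≈ 10.6676 mm.
Vertical AOV = 2·arctan(4.55 / (2 × 10.6676)) = 2·arctan(0.21326) ≈ 24.0773°.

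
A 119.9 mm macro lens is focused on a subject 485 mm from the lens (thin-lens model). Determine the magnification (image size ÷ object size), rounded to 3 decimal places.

0.328×

Thin lens: 1/f = 1/dₒ + 1/dᵢ → 1/dᵢ = 1/119.9 − 1/485 = 0.0062784 mm⁻¹, so dᵢ ≈ 159.2755 mm.
Magnification m = dᵢ/dₒ = 159.2755/485 ≈ 0.32840.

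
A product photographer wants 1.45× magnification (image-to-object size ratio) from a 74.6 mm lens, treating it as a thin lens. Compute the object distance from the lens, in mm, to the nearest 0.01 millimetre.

With m = dᵢ/dₒ and 1/f = 1/dₒ + 1/dᵢ, substituting dᵢ = m·dₒ gives 1/f = (1 + 1/m)/dₒ, hence dₒ = f·(1 + 1/m).
dₒ = 74.6 × (1 + 1/1.45) = 74.6 × 1.68966 ≈ 126.048 mm.

126.05 mm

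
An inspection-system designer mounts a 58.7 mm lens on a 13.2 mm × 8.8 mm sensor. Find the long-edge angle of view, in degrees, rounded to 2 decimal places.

12.83°

Angle of view α = 2·arctan(w/2f) with w = 13.2 mm and f = 58.7 mm.
w/2f = 0.11244; arctan(0.11244) ≈ 6.4152°, so α ≈ 12.8303°.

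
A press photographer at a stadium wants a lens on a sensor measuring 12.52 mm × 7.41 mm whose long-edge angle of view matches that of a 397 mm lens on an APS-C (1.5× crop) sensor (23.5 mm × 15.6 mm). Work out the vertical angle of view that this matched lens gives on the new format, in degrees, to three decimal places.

Equal long-edge AOV ⇒ f₂ = f₁ · 12.52/23.5 = 397 × 0.53277 ≈ 211.5081 mm.
Vertical AOV on the new format = 2·arctan(7.41 / (2 × 211.5081)) = 2·arctan(0.01752) ≈ 2.0071°.

2.007°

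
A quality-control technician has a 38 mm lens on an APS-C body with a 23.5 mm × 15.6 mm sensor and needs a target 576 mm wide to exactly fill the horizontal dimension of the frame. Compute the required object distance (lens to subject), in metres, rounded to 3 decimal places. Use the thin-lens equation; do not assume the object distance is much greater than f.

0.969 m

Magnification m = w/W = dᵢ/dₒ; combined with 1/f = 1/dₒ + 1/dᵢ this gives dₒ = f·(1 + W/w).
dₒ = 38 mm × (1 + 576/23.5) = 38 × 25.5106 ≈ 969.404 mm = 0.969404 m.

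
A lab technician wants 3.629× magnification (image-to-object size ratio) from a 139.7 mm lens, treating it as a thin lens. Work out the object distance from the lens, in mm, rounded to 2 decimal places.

178.20 mm

With m = dᵢ/dₒ and 1/f = 1/dₒ + 1/dᵢ, substituting dᵢ = m·dₒ gives 1/f = (1 + 1/m)/dₒ, hence dₒ = f·(1 + 1/m).
dₒ = 139.7 × (1 + 1/3.629) = 139.7 × 1.27556 ≈ 178.195 mm.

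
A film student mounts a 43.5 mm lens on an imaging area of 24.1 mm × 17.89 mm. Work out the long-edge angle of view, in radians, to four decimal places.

Angle of view α = 2·arctan(w/2f) with w = 24.1 mm and f = 43.5 mm.
w/2f = 0.27701; arctan(0.27701) ≈ 0.2702 rad, so α ≈ 0.5405 rad.

0.5405 rad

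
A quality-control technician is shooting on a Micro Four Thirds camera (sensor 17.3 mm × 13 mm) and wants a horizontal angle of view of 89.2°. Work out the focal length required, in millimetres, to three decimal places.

8.772 mm

From α = 2·arctan(w/2f) we get f = w / (2·tan(α/2)).
With w = 17.3 mm and α/2 = 44.6°, tan(α/2) ≈ 0.98613, so f ≈ 17.3 / 1.97227 ≈ 8.7716 mm.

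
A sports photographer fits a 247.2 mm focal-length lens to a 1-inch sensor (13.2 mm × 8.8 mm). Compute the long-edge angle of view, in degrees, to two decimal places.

Angle of view α = 2·arctan(w/2f) with w = 13.2 mm and f = 247.2 mm.
w/2f = 0.02670; arctan(0.02670) ≈ 1.5294°, so α ≈ 3.0588°.

3.06°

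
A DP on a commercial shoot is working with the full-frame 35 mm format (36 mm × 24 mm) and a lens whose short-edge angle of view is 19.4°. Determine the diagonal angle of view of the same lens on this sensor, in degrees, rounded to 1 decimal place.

From the short-edge AOV: f = 24 / (2·tan(9.7°)) = 24 / 0.34187 ≈ 70.2029 mm.
Sensor diagonal = √(36² + 24²) = √1872.0000 ≈ 43.2666 mm.
Diagonal AOV = 2·arctan(43.2666 / (2 × 70.2029)) = 2·arctan(0.30815) ≈ 34.2538°.

34.3°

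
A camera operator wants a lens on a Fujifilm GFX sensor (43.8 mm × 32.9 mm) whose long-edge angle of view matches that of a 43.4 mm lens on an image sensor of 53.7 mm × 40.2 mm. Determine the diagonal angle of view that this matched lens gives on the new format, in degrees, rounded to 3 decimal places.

75.462°

Equal long-edge AOV ⇒ f₂ = f₁ · 43.8/53.7 = 43.4 × 0.81564 ≈ 35.3989 mm.
Sensor diagonal = √(43.8² + 32.9²) = √3000.8500 ≈ 54.7800 mm.
Diagonal AOV on the new format = 2·arctan(54.7800 / (2 × 35.3989)) = 2·arctan(0.77375) ≈ 75.4621°.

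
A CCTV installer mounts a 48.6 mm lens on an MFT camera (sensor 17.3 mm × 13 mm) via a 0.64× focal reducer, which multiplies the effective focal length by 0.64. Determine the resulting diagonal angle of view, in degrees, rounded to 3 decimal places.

38.362°

Effective focal length f = 48.6 × 0.64 = 31.104 mm.
Sensor diagonal = √(17.3² + 13²) = √468.2900 ≈ 21.6400 mm.
α = 2·arctan(21.640 / (2 × 31.104)) = 2·arctan(0.34787) ≈ 38.3620°.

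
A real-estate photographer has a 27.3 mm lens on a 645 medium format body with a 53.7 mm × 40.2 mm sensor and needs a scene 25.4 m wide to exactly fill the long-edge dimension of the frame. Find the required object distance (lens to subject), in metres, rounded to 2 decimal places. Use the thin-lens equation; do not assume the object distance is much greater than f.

W: 25.4 m = 25400 mm.
Magnification m = w/W = dᵢ/dₒ; combined with 1/f = 1/dₒ + 1/dᵢ this gives dₒ = f·(1 + W/w).
dₒ = 27.3 mm × (1 + 25400/53.7) = 27.3 × 473.9981 ≈ 12940.149 mm = 12.9401 m.

12.94 m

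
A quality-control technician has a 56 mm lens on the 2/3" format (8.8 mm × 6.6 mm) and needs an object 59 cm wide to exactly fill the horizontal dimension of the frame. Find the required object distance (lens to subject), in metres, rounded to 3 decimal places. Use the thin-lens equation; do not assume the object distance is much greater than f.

W: 59 cm = 590 mm.
Magnification m = w/W = dᵢ/dₒ; combined with 1/f = 1/dₒ + 1/dᵢ this gives dₒ = f·(1 + W/w).
dₒ = 56 mm × (1 + 590/8.8) = 56 × 68.0455 ≈ 3810.545 mm = 3.81055 m.

3.811 m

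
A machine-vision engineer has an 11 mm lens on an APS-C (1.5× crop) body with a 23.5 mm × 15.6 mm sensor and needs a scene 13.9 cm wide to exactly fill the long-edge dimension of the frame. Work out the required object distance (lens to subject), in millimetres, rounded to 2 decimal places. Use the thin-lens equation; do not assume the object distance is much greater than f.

W: 13.9 cm = 139 mm.
Magnification m = w/W = dᵢ/dₒ; combined with 1/f = 1/dₒ + 1/dᵢ this gives dₒ = f·(1 + W/w).
dₒ = 11 mm × (1 + 139/23.5) = 11 × 6.9149 ≈ 76.064 mm.

76.06 mm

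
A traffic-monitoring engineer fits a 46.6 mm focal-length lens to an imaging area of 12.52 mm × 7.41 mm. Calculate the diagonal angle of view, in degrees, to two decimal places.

Sensor diagonal = √(12.52² + 7.41²) = √211.6585 ≈ 14.5485 mm.
Angle of view α = 2·arctan(d/2f) with d = 14.5485 mm and f = 46.6 mm.
d/2f = 0.15610; arctan(0.15610) ≈ 8.8723°, so α ≈ 17.7445°.

17.74°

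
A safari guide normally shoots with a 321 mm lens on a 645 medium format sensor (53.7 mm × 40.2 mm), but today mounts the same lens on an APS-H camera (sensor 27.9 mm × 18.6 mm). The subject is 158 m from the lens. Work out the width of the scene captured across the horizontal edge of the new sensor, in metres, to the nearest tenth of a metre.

The focal length stays 321 mm; the relevant sensor dimension is now w = 27.9 mm. Object distance dₒ = 158 m = 158000 mm.
Thin-lens field width W = w·(dₒ − f)/f = 27.9 × (158000 − 321)/321 ≈ 13704.810 mm = 13.7048 m.

13.7 m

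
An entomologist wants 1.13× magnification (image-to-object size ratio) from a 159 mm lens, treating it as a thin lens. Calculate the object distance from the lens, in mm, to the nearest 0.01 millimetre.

299.71 mm

With m = dᵢ/dₒ and 1/f = 1/dₒ + 1/dᵢ, substituting dᵢ = m·dₒ gives 1/f = (1 + 1/m)/dₒ, hence dₒ = f·(1 + 1/m).
dₒ = 159 × (1 + 1/1.13) = 159 × 1.88496 ≈ 299.708 mm.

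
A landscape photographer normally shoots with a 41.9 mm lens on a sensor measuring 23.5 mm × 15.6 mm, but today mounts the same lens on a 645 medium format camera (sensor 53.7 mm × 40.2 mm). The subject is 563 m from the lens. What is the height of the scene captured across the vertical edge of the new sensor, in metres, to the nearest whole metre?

540 m

The focal length stays 41.9 mm; the relevant sensor dimension is now h = 40.2 mm. Object distance dₒ = 563 m = 563000 mm.
Thin-lens field height W = h·(dₒ − f)/f = 40.2 × (563000 − 41.9)/41.9 ≈ 540117.318 mm = 540.117 m.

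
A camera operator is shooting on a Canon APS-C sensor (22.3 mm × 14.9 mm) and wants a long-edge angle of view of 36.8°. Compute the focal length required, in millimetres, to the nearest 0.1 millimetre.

33.5 mm

From α = 2·arctan(w/2f) we get f = w / (2·tan(α/2)).
With w = 22.3 mm and α/2 = 18.4°, tan(α/2) ≈ 0.33266, so f ≈ 22.3 / 0.66531 ≈ 33.5181 mm.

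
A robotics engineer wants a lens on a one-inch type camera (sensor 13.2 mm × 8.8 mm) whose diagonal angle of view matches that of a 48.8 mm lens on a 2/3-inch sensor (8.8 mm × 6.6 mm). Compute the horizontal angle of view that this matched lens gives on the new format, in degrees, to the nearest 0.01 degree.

10.71°

Sensor diagonal = √(8.8² + 6.6²) = √121.0000 ≈ 11.0000 mm.
Sensor diagonal = √(13.2² + 8.8²) = √251.6800 ≈ 15.8644 mm.
Equal diagonal AOV ⇒ f₂ = f₁ · 15.8644/11.0000 = 48.8 × 1.44222 ≈ 70.3804 mm.
Horizontal AOV on the new format = 2·arctan(13.2 / (2 × 70.3804)) = 2·arctan(0.09378) ≈ 10.7146°.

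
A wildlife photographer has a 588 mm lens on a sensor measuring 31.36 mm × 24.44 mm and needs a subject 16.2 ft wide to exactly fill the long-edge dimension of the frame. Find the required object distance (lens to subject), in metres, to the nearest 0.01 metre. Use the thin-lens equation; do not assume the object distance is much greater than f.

W: 16.2 ft × 304.8 mm/ft = 4937.76 mm.
Magnification m = w/W = dᵢ/dₒ; combined with 1/f = 1/dₒ + 1/dᵢ this gives dₒ = f·(1 + W/w).
dₒ = 588 mm × (1 + 4937.76/31.36) = 588 × 158.4541 ≈ 93170.997 mm = 93.171 m.

93.17 m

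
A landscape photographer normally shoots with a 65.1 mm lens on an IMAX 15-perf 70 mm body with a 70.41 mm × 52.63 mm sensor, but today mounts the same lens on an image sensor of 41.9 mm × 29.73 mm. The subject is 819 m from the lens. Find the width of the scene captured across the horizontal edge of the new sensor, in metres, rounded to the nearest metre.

527 m

The focal length stays 65.1 mm; the relevant sensor dimension is now w = 41.9 mm. Object distance dₒ = 819 m = 819000 mm.
Thin-lens field width W = w·(dₒ − f)/f = 41.9 × (819000 − 65.1)/65.1 ≈ 527087.132 mm = 527.087 m.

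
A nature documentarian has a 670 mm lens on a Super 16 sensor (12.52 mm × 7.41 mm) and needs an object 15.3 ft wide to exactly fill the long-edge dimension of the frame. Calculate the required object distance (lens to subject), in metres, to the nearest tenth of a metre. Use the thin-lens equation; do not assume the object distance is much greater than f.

250.2 m

W: 15.3 ft × 304.8 mm/ft = 4663.44 mm.
Magnification m = w/W = dᵢ/dₒ; combined with 1/f = 1/dₒ + 1/dᵢ this gives dₒ = f·(1 + W/w).
dₒ = 670 mm × (1 + 4663.44/12.52) = 670 × 373.4792 ≈ 250231.078 mm = 250.231 m.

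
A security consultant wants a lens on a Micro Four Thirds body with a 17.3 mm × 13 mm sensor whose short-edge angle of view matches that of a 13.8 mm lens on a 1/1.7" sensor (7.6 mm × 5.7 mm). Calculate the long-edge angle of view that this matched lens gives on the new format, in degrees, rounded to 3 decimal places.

30.735°

Equal short-edge AOV ⇒ f₂ = f₁ · 13/5.7 = 13.8 × 2.28070 ≈ 31.4737 mm.
Long-edge AOV on the new format = 2·arctan(17.3 / (2 × 31.4737)) = 2·arctan(0.27483) ≈ 30.7347°.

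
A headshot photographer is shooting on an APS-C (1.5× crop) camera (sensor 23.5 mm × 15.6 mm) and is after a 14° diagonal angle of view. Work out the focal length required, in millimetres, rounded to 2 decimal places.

114.86 mm

Sensor diagonal = √(23.5² + 15.6²) = √795.6100 ≈ 28.2066 mm.
From α = 2·arctan(d/2f) we get f = d / (2·tan(α/2)).
With d = 28.2066 mm and α/2 = 7°, tan(α/2) ≈ 0.12278, so f ≈ 28.2066 / 0.24557 ≈ 114.8620 mm.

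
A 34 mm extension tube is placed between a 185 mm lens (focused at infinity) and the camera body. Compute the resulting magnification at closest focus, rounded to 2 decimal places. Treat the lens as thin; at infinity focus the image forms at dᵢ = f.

0.18×

The tube moves the image plane from f to f + e, so dᵢ = 185 + 34 = 219 mm. Focus is achieved when 1/f = 1/dₒ + 1/dᵢ, giving dₒ = 1/(1/f − 1/(f+e)).
Magnification m = dᵢ/dₒ = (f+e)·(1/f − 1/(f+e)) = e/f = 34/185 ≈ 0.1838.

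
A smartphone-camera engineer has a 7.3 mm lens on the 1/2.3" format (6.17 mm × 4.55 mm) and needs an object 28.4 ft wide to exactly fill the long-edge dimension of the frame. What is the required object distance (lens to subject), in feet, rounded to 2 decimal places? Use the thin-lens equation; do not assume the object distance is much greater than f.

W: 28.4 ft × 304.8 mm/ft = 8656.32 mm.
Magnification m = w/W = dᵢ/dₒ; combined with 1/f = 1/dₒ + 1/dᵢ this gives dₒ = f·(1 + W/w).
dₒ = 7.3 mm × (1 + 8656.32/6.17) = 7.3 × 1403.9692 ≈ 10248.975 mm = 10248.975/304.8 ft = 33.6252 ft.

33.63 ft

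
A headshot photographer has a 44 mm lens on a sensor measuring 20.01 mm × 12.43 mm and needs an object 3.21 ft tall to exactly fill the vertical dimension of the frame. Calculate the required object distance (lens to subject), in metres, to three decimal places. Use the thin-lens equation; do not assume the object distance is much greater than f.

3.507 m

W: 3.21 ft × 304.8 mm/ft = 978.41 mm.
Magnification m = h/W = dᵢ/dₒ; combined with 1/f = 1/dₒ + 1/dᵢ this gives dₒ = f·(1 + W/h).
dₒ = 44 mm × (1 + 978.408/12.43) = 44 × 79.7134 ≈ 3507.391 mm = 3.50739 m.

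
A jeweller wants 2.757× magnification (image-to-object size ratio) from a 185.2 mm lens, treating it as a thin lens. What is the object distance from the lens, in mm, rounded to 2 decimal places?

With m = dᵢ/dₒ and 1/f = 1/dₒ + 1/dᵢ, substituting dᵢ = m·dₒ gives 1/f = (1 + 1/m)/dₒ, hence dₒ = f·(1 + 1/m).
dₒ = 185.2 × (1 + 1/2.757) = 185.2 × 1.36271 ≈ 252.374 mm.

252.37 mm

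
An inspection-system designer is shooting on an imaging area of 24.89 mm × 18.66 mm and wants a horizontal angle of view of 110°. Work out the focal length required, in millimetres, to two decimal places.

8.71 mm

From α = 2·arctan(w/2f) we get f = w / (2·tan(α/2)).
With w = 24.89 mm and α/2 = 55°, tan(α/2) ≈ 1.42815, so f ≈ 24.89 / 2.85630 ≈ 8.7141 mm.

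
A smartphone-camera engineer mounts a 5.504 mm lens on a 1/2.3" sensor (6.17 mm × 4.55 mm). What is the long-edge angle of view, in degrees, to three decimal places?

Angle of view α = 2·arctan(w/2f) with w = 6.17 mm and f = 5.504 mm.
w/2f = 0.56050; arctan(0.56050) ≈ 29.2707°, so α ≈ 58.5414°.

58.541°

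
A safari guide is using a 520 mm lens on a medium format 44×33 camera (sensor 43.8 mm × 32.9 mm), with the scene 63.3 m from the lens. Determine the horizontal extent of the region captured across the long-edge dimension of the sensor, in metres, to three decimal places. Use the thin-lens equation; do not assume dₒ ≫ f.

dₒ: 63.3 m = 63300 mm.
Similar triangles through the lens centre give W/dₒ = w/dᵢ; with 1/f = 1/dₒ + 1/dᵢ this gives W = w·(dₒ − f)/f.
W = 43.8 mm × (63300 − 520) / 520 = 43.8 × 120.7308 ≈ 5288.008 mm = 5.28801 m.

5.288 m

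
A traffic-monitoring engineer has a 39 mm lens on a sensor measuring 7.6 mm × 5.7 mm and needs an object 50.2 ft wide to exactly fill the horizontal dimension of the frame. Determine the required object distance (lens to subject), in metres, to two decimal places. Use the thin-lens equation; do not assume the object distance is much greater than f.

78.56 m

W: 50.2 ft × 304.8 mm/ft = 15300.96 mm.
Magnification m = w/W = dᵢ/dₒ; combined with 1/f = 1/dₒ + 1/dᵢ this gives dₒ = f·(1 + W/w).
dₒ = 39 mm × (1 + 15301/7.6) = 39 × 2014.2841 ≈ 78557.082 mm = 78.5571 m.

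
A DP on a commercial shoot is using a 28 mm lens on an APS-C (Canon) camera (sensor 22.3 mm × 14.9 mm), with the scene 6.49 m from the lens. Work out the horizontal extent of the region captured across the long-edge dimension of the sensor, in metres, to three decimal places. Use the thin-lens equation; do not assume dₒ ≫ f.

dₒ: 6.49 m = 6490 mm.
Similar triangles through the lens centre give W/dₒ = w/dᵢ; with 1/f = 1/dₒ + 1/dᵢ this gives W = w·(dₒ − f)/f.
W = 22.3 mm × (6490 − 28) / 28 = 22.3 × 230.7857 ≈ 5146.521 mm = 5.14652 m.

5.147 m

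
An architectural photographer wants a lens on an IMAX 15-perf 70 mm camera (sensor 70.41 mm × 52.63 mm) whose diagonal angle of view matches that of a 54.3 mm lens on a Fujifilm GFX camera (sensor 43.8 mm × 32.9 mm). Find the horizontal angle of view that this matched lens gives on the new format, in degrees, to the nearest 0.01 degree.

44.00°

Sensor diagonal = √(43.8² + 32.9²) = √3000.8500 ≈ 54.7800 mm.
Sensor diagonal = √(70.41² + 52.63²) = √7727.4850 ≈ 87.9061 mm.
Equal diagonal AOV ⇒ f₂ = f₁ · 87.9061/54.7800 = 54.3 × 1.60471 ≈ 87.1358 mm.
Horizontal AOV on the new format = 2·arctan(70.41 / (2 × 87.1358)) = 2·arctan(0.40402) ≈ 43.9998°.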